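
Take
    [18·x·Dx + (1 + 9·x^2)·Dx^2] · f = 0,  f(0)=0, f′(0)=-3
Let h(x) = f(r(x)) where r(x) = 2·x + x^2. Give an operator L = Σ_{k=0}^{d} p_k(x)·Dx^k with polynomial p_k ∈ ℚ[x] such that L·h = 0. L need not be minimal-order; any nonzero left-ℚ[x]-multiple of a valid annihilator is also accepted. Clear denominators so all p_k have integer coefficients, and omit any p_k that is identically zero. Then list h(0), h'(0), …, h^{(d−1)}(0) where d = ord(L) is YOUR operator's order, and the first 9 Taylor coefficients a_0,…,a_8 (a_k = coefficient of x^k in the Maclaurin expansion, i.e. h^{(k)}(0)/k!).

f: a_k = 0, -3, 0, 9, 0, -243/5, 0, 2187/7, 0, …
Change of var in L_f (x↦r) gives L₀.
L = (-1 + 72·x + 144·x^2 + 108·x^3 + 27·x^4)·Dx + (1 + x + 36·x^2 + 72·x^3 + 45·x^4 + 9·x^5)·Dx^2  (order 2).
h: a_k = 0, -6, -3, 72, 108, -7506/5, -3879, 252720/7, 138024, …
ICs: h(0) = 0, h′(0) = -6.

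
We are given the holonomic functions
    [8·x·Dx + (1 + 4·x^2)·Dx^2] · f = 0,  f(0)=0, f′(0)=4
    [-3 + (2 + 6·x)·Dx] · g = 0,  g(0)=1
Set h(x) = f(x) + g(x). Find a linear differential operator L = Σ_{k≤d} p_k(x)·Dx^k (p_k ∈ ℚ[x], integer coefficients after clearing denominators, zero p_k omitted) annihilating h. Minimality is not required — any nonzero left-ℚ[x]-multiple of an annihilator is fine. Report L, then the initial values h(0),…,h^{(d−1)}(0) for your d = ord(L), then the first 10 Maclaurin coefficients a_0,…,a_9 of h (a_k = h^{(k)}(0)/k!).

L = (-48 - 360·x + 576·x^2 + 864·x^3)·Dx + (-59 - 192·x - 120·x^2 + 2304·x^3 + 3024·x^4)·Dx^2 + (-6 + 14·x + 144·x^2 + 272·x^3 + 672·x^4 + 864·x^5)·Dx^3  (order 3).
h: a_k = 1, 11/2, -9/8, -175/48, -405/128, 24889/1280, -15309/1024, -19091/14336, -2814669/32768, 193768969/589824, …
ICs: h(0) = 1, h′(0) = 11/2, h′′(0) = -9/4.

f: a_k = 0, 4, 0, -16/3, 0, 64/5, 0, -256/7, 0, 1024/9, …
g: a_k = 1, 3/2, -9/8, 27/16, -405/128, 1701/256, -15309/1024, 72171/2048, -2814669/32768, 14073345/65536, …
h₀=f+g: left-lcm gives L₀, ord ≤ 3.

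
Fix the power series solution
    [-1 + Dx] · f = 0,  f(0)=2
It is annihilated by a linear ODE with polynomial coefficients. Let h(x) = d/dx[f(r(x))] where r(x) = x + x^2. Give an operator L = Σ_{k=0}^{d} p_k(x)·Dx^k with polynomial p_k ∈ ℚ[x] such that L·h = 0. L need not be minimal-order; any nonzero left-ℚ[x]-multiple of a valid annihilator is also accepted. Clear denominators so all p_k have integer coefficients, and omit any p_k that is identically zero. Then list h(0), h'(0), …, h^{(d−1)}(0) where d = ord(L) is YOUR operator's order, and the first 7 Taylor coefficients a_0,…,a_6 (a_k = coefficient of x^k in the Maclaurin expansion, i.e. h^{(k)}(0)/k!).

L = (3 + 4·x + 4·x^2) + (-1 - 2·x)·Dx  (order 1).
h: a_k = 2, 6, 7, 25/3, 27/4, 331/60, 1303/360, …
ICs: h(0) = 2.

f: a_k = 2, 2, 1, 1/3, 1/12, 1/60, 1/360, …
f∘r: x↦r, Dx↦Dx/r' in L_f ⇒ L₀.
h=h₀': d/dx-closure on L₀ ⇒ L.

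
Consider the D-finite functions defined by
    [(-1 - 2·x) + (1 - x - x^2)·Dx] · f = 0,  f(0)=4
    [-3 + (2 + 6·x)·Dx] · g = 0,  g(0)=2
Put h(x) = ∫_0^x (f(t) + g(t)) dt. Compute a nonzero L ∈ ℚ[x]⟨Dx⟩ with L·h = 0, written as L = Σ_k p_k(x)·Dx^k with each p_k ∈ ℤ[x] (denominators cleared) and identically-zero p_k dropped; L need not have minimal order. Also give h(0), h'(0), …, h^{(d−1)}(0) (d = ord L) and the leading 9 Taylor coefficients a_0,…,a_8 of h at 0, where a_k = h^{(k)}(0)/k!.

f: a_k = 4, 4, 8, 12, 20, 32, 52, 84, 136, …
g: a_k = 2, 3, -9/4, 27/8, -405/64, 1701/128, -15309/512, 72171/1024, -2814669/16384, …
h₀=f+g: left-lcm gives L₀, ord ≤ 2.
h=∫₀ˣh₀: take L = L₀·Dx.
L = (-33 - 117·x - 117·x^2 - 90·x^3)·Dx + (25 + 102·x + 303·x^2 + 378·x^3 + 225·x^4)·Dx^2 + (2 - 22·x - 90·x^2 + 38·x^3 + 198·x^4 + 90·x^5)·Dx^3  (order 3).
h: a_k = 0, 6, 7/2, 23/12, 123/32, 175/64, 5797/768, 11315/3584, 158187/8192, …
ICs: h(0) = 0, h′(0) = 6, h′′(0) = 7.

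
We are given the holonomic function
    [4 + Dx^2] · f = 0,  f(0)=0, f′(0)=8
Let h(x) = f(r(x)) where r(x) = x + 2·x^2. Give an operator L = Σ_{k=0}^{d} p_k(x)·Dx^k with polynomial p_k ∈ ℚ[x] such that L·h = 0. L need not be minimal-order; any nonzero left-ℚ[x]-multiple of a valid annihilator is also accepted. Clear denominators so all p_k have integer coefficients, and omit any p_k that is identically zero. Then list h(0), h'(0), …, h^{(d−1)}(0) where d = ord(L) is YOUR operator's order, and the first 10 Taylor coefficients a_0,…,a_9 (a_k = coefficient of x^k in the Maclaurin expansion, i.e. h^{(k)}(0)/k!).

L = (4 + 48·x + 192·x^2 + 256·x^3) - 4·Dx + (1 + 4·x)·Dx^2  (order 2).
h: a_k = 0, 8, 16, -16/3, -32, -944/15, -32, 13408/315, 3776/45, 217744/2835, …
ICs: h(0) = 0, h′(0) = 8.

f: a_k = 0, 8, 0, -16/3, 0, 16/15, 0, -32/315, 0, 16/2835, …
L₀ from L_f via x↦r, Dx↦r'^{-1}Dx.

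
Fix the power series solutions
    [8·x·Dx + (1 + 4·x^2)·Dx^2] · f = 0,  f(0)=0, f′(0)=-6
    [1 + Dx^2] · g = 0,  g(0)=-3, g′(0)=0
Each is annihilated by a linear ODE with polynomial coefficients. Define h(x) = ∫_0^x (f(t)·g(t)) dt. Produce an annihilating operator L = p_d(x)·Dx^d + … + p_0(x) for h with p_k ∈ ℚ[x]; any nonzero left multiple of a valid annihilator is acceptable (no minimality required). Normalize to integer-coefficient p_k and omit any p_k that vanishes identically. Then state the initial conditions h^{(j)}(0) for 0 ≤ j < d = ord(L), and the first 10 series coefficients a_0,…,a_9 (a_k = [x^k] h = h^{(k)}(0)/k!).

L = (85 + 944·x^2 + 416·x^4 + 256·x^6 + 256·x^8)·Dx + (144·x + 704·x^3 + 768·x^5 + 1024·x^7)·Dx^2 + (90 + 992·x^2 + 576·x^4 + 512·x^6 + 512·x^8)·Dx^3 + (144·x + 704·x^3 + 768·x^5 + 1024·x^7)·Dx^4 + (5 + 48·x^2 + 160·x^4 + 256·x^6 + 256·x^8)·Dx^5  (order 5).
h: a_k = 0, 0, 9, 0, -33/4, 0, 469/40, 0, -54431/2240, 0, …
ICs: h(0) = 0, h′(0) = 0, h′′(0) = 18, h′′′(0) = 0, h′′′′(0) = -198.

f: a_k = 0, -6, 0, 8, 0, -96/5, 0, 384/7, 0, -512/3, …
g: a_k = -3, 0, 3/2, 0, -1/8, 0, 1/240, 0, -1/13440, 0, …
Product ⇒ symmetric product L₀, ord ≤ 4.
h=∫h₀ ⇒ L = L₀·Dx.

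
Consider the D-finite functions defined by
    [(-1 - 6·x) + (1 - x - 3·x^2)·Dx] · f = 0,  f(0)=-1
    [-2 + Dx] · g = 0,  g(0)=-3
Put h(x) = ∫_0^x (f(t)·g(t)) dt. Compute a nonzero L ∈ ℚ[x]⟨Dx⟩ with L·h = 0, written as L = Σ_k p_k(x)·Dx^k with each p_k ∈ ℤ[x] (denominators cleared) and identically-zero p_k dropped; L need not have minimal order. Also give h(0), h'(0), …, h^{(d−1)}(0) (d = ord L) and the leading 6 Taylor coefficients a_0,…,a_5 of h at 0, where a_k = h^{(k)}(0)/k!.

L = (3 + 4·x - 6·x^2)·Dx + (-1 + x + 3·x^2)·Dx^2  (order 2).
h: a_k = 0, 3, 9/2, 8, 55/4, 129/5, …
ICs: h(0) = 0, h′(0) = 3.

f: a_k = -1, -1, -4, -7, -19, -40, …
g: a_k = -3, -6, -6, -4, -2, -4/5, …
L₀ := L_f ⊗_s L_g (sym. prod.), ord ≤ 1.
Integrate: L := L₀·Dx.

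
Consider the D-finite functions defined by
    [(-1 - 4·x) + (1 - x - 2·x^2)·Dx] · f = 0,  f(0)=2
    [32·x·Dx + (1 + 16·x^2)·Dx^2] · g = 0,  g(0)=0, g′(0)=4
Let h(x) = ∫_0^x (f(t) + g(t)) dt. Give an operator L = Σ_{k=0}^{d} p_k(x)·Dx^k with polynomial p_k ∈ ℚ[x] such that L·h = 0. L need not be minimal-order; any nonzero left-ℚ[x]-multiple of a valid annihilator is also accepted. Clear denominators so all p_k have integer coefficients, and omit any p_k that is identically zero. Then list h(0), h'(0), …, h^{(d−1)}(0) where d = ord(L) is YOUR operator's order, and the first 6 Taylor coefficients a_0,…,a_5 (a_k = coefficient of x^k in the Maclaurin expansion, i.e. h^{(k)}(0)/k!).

f: a_k = 2, 2, 6, 10, 22, 42, …
g: a_k = 0, 4, 0, -64/3, 0, 1024/5, …
Sum ⇒ L₀ = lclm(L_f,L_g) in ℚ(x)⟨Dx⟩.
∫: right-multiply L₀ by Dx.
L = (-96 + 384·x + 6912·x^2 + 15360·x^3 + 40704·x^4 + 12288·x^6)·Dx^2 + (31 + 104·x - 392·x^2 + 736·x^3 + 14912·x^4 + 27904·x^5 + 3072·x^6 + 12288·x^7)·Dx^3 + (-3 - 19·x - 128·x^2 - 152·x^3 - 1128·x^4 + 2496·x^5 + 2560·x^6 + 1024·x^7 + 2048·x^8)·Dx^4  (order 4).
h: a_k = 0, 2, 3, 2, -17/6, 22/5, …
ICs: h(0) = 0, h′(0) = 2, h′′(0) = 6, h′′′(0) = 12.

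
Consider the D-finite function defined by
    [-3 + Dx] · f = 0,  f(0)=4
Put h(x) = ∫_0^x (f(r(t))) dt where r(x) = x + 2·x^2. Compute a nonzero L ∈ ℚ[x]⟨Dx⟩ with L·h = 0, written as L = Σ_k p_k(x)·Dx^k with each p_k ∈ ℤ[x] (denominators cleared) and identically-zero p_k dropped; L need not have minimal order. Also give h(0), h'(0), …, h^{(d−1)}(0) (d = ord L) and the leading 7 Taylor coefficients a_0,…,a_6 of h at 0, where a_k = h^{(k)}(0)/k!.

f: a_k = 4, 12, 18, 18, 27/2, 81/10, 81/20, …
h₀=f(r): pull back L_f along r ⇒ L₀.
∫: right-multiply L₀ by Dx.
L = (-3 - 12·x)·Dx + Dx^2  (order 2).
h: a_k = 0, 4, 6, 14, 45/2, 387/10, 1107/20, …
ICs: h(0) = 0, h′(0) = 4.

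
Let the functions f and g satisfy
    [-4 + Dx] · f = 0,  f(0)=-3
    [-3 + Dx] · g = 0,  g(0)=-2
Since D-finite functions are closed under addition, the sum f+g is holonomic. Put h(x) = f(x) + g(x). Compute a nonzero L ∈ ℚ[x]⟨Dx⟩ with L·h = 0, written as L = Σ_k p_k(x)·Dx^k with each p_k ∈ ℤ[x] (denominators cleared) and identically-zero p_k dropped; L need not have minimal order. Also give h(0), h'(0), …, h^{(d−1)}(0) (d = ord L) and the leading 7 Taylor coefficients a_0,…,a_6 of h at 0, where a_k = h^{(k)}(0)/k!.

f: a_k = -3, -12, -24, -32, -32, -128/5, -256/15, …
g: a_k = -2, -6, -9, -9, -27/4, -81/20, -81/40, …
h₀=f+g: left-lcm gives L₀, ord ≤ 2.
L = 12 - 7·Dx + Dx^2  (order 2).
h: a_k = -5, -18, -33, -41, -155/4, -593/20, -2291/120, …
ICs: h(0) = -5, h′(0) = -18.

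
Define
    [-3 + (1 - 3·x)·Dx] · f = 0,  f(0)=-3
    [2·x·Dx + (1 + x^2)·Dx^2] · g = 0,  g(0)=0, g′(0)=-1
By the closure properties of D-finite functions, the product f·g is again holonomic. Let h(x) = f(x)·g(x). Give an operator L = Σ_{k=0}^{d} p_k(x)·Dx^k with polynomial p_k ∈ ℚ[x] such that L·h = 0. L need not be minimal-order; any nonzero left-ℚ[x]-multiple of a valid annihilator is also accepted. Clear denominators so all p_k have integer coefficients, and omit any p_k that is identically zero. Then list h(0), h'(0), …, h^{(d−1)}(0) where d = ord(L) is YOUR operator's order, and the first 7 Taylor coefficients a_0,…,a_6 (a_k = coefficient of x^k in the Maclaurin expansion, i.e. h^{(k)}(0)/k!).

f: a_k = -3, -9, -27, -81, -243, -729, -2187, …
g: a_k = 0, -1, 0, 1/3, 0, -1/5, 0, …
h₀=f·g: eliminate ⇒ L₀, order ≤ 1·2.
L = 6·x + (6 - 2·x + 12·x^2)·Dx + (-1 + 3·x - x^2 + 3·x^3)·Dx^2  (order 2).
h: a_k = 0, 3, 9, 26, 78, 1173/5, 3519/5, …
ICs: h(0) = 0, h′(0) = 3.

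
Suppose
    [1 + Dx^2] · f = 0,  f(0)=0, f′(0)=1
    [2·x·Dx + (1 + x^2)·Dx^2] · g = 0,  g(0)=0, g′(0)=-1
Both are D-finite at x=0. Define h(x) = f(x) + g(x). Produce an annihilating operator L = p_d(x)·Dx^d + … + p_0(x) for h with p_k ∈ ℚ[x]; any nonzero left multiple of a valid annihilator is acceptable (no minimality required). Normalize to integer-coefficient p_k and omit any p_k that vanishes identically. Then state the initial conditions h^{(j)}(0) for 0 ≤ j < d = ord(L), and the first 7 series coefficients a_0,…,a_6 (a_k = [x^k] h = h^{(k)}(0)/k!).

L = (-22·x + 28·x^3 + 2·x^5)·Dx + (-1 + 7·x^2 + 9·x^4 + x^6)·Dx^2 + (-22·x + 28·x^3 + 2·x^5)·Dx^3 + (-1 + 7·x^2 + 9·x^4 + x^6)·Dx^4  (order 4).
h: a_k = 0, 0, 0, 1/6, 0, -23/120, 0, …
ICs: h(0) = 0, h′(0) = 0, h′′(0) = 0, h′′′(0) = 1.

f: a_k = 0, 1, 0, -1/6, 0, 1/120, 0, …
g: a_k = 0, -1, 0, 1/3, 0, -1/5, 0, …
L₀ := lclm(L_f,L_g); ord L₀ ≤ 2+2.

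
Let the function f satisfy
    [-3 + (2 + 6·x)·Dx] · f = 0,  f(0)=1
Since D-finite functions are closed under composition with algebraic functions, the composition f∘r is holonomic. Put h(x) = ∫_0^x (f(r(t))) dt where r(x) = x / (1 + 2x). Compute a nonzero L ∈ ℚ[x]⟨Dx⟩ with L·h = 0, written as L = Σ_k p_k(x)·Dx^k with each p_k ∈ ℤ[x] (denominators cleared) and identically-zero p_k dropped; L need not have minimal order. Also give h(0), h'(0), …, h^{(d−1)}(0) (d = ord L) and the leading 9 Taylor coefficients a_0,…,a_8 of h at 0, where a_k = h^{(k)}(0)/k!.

f: a_k = 1, 3/2, -9/8, 27/16, -405/128, 1701/256, -15309/1024, 72171/2048, -2814669/32768, …
Substitute x→r, Dx→(1/r')Dx; clear ⇒ L₀.
Integrate: L := L₀·Dx.
L = -3·Dx + (2 + 14·x + 20·x^2)·Dx^2  (order 2).
h: a_k = 0, 1, 3/4, -11/8, 195/64, -993/128, 11303/512, -492501/7168, 3761283/16384, …
ICs: h(0) = 0, h′(0) = 1.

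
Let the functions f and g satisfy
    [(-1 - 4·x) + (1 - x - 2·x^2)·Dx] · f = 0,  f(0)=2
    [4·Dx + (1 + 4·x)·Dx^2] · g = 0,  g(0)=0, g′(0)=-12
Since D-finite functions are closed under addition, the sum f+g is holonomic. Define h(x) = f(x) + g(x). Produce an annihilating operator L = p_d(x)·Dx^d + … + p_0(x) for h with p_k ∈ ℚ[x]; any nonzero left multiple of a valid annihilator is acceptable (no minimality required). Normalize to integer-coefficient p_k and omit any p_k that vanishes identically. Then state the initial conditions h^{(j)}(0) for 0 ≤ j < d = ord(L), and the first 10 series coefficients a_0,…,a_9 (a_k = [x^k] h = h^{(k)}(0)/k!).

f: a_k = 2, 2, 6, 10, 22, 42, 86, 170, 342, 682, …
g: a_k = 0, -12, 24, -64, 192, -3072/5, 2048, -49152/7, 24576, -262144/3, …
h₀=f+g: left-lcm gives L₀, ord ≤ 3.
L = (156 + 624·x + 1440·x^2 + 768·x^3 + 768·x^4)·Dx + (-1 + 160·x + 1064·x^2 + 1952·x^3 + 1600·x^4 + 1280·x^5)·Dx^2 + (-5 - 39·x - 66·x^2 + 80·x^3 + 240·x^4 + 384·x^5 + 256·x^6)·Dx^3  (order 3).
h: a_k = 2, -10, 30, -54, 214, -2862/5, 2134, -47962/7, 24918, -260098/3, …
ICs: h(0) = 2, h′(0) = -10, h′′(0) = 60.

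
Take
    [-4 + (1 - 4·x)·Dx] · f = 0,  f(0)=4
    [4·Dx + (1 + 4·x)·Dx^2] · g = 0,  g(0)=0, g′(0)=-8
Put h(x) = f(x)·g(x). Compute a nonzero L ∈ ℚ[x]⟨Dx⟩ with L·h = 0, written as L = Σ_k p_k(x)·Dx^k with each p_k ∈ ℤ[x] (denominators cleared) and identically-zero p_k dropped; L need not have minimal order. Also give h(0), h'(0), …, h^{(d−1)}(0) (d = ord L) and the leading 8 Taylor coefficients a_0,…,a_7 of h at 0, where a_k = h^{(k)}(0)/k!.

f: a_k = 4, 16, 64, 256, 1024, 4096, 16384, 65536, …
g: a_k = 0, -8, 16, -128/3, 128, -2048/5, 4096/3, -32768/7, …
Product ⇒ symmetric product L₀, ord ≤ 2.
L = 16 + (4 + 48·x)·Dx + (-1 + 16·x^2)·Dx^2  (order 2).
h: a_k = 0, -32, -64, -1280/3, -3584/3, -96256/15, -303104/15, -10452992/105, …
ICs: h(0) = 0, h′(0) = -32.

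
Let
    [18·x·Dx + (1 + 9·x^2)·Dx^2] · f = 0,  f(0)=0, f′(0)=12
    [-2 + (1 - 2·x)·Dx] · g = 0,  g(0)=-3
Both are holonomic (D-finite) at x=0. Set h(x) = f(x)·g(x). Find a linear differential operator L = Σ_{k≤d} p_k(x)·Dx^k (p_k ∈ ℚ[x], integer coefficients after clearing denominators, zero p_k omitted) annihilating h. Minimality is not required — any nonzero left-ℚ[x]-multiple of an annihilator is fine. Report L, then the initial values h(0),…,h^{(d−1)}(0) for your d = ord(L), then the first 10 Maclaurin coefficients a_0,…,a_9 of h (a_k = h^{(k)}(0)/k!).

f: a_k = 0, 12, 0, -36, 0, 972/5, 0, -8748/7, 0, 8748, …
g: a_k = -3, -6, -12, -24, -48, -96, -192, -384, -768, -1536, …
L₀ := L_f ⊗_s L_g (sym. prod.), ord ≤ 2.
L = 36·x + (4 - 18·x + 72·x^2)·Dx + (-1 + 2·x - 9·x^2 + 18·x^3)·Dx^2  (order 2).
h: a_k = 0, -36, -72, -36, -72, -3636/5, -7272/5, 29412/35, 58824/35, -800892/35, …
ICs: h(0) = 0, h′(0) = -36.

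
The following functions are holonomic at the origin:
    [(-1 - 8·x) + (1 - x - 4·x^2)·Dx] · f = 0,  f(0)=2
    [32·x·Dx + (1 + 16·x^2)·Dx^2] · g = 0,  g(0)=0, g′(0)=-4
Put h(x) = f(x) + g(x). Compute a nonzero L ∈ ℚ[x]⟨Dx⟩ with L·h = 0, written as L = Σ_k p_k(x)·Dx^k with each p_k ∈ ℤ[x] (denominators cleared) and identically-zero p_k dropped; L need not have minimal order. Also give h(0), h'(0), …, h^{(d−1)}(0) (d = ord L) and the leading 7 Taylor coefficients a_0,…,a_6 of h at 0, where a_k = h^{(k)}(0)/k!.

L = (-160 + 640·x + 14848·x^2 + 36864·x^3 + 178176·x^4 + 98304·x^6)·Dx + (43 + 336·x + 16·x^2 + 3072·x^3 + 35072·x^4 + 124928·x^5 + 12288·x^6 + 98304·x^7)·Dx^2 + (-5 - 23·x - 272·x^2 - 16·x^3 - 2368·x^4 + 5888·x^5 + 12288·x^6 + 4096·x^7 + 16384·x^8)·Dx^3  (order 3).
h: a_k = 2, -2, 10, 118/3, 58, -374/5, 362, …
ICs: h(0) = 2, h′(0) = -2, h′′(0) = 20.

f: a_k = 2, 2, 10, 18, 58, 130, 362, …
g: a_k = 0, -4, 0, 64/3, 0, -1024/5, 0, …
Sum ⇒ L₀ = lclm(L_f,L_g) in ℚ(x)⟨Dx⟩.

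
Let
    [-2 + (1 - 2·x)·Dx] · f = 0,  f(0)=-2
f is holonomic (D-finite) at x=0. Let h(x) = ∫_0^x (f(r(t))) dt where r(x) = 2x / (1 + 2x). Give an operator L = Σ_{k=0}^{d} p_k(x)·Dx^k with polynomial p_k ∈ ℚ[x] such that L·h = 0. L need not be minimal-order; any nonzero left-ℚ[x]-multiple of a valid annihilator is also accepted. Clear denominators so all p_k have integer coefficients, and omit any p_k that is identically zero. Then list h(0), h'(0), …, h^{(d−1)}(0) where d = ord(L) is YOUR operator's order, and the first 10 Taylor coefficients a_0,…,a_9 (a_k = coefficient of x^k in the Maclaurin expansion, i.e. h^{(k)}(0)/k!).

f: a_k = -2, -4, -8, -16, -32, -64, -128, -256, -512, -1024, …
h₀=f(r): pull back L_f along r ⇒ L₀.
Integrate: L := L₀·Dx.
L = 4·Dx + (-1 + 4·x^2)·Dx^2  (order 2).
h: a_k = 0, -2, -4, -16/3, -8, -64/5, -64/3, -256/7, -64, -1024/9, …
ICs: h(0) = 0, h′(0) = -2.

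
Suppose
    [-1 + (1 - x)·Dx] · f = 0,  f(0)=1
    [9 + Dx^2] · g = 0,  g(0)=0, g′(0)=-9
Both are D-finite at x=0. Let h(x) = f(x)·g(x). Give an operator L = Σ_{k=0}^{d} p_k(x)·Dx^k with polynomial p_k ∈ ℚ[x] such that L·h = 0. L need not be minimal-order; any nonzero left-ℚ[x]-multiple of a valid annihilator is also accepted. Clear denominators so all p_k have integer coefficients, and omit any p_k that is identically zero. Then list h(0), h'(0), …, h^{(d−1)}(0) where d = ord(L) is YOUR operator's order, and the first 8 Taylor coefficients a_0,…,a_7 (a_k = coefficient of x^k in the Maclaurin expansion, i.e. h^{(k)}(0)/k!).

f: a_k = 1, 1, 1, 1, 1, 1, 1, 1, …
g: a_k = 0, -9, 0, 27/2, 0, -243/40, 0, 729/560, …
f·g: L₀ = L_f ⊗_s L_g, ord ≤ 1·2.
L = (-9 + 9·x) + 2·Dx + (-1 + x)·Dx^2  (order 2).
h: a_k = 0, -9, -9, 9/2, 9/2, -63/40, -63/40, -153/560, …
ICs: h(0) = 0, h′(0) = -9.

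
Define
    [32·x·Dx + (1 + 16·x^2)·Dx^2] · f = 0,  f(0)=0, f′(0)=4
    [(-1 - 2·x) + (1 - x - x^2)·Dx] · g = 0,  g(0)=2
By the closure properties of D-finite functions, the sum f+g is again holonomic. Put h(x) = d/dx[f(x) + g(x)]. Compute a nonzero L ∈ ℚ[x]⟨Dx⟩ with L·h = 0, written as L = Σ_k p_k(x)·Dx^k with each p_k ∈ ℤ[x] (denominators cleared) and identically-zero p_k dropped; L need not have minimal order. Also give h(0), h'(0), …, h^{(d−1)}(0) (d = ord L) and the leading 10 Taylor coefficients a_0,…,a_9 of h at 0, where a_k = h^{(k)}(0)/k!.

f: a_k = 0, 4, 0, -64/3, 0, 1024/5, 0, -16384/7, 0, 262144/9, …
g: a_k = 2, 2, 4, 6, 10, 16, 26, 42, 68, 110, …
h₀=f+g: left-lcm gives L₀, ord ≤ 3.
Derive L from L₀ (diff closure).
L = (64 - 256·x - 3904·x^2 - 6912·x^3 - 9696·x^4 - 1536·x^6) + (-25 - 24·x + 542·x^2 - 780·x^3 - 6800·x^4 - 6560·x^5 - 768·x^6 - 1536·x^7)·Dx + (2 + 17·x + 62·x^2 + 202·x^3 + 445·x^4 - 1136·x^5 - 576·x^6 - 256·x^7 - 256·x^8)·Dx^2  (order 2).
h: a_k = 6, 8, -46, 40, 1104, 156, -16090, 544, 263134, 1780, …
ICs: h(0) = 6, h′(0) = 8.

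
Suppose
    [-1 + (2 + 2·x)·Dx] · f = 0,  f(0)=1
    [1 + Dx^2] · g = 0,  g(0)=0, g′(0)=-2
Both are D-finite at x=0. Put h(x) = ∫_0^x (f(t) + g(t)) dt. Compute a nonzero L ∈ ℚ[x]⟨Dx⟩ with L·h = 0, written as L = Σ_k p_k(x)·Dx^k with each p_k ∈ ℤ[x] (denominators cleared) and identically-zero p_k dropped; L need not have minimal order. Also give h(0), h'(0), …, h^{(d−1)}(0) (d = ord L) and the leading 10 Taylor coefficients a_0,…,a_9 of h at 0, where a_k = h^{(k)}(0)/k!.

f: a_k = 1, 1/2, -1/8, 1/16, -5/128, 7/256, -21/1024, 33/2048, -429/32768, 715/65536, …
g: a_k = 0, -2, 0, 1/3, 0, -1/60, 0, 1/2520, 0, -1/181440, …
f+g: L₀ = lclm(L_f,L_g), ord ≤ 1+2.
∫: right-multiply L₀ by Dx.
L = (-7 - 8·x - 4·x^2)·Dx + (6 + 22·x + 24·x^2 + 8·x^3)·Dx^2 + (-7 - 8·x - 4·x^2)·Dx^3 + (6 + 22·x + 24·x^2 + 8·x^3)·Dx^4  (order 4).
h: a_k = 0, 1, -3/4, -1/24, 19/192, -1/128, 41/23040, -3/1024, 10651/5160960, -143/98304, …
ICs: h(0) = 0, h′(0) = 1, h′′(0) = -3/2, h′′′(0) = -1/4.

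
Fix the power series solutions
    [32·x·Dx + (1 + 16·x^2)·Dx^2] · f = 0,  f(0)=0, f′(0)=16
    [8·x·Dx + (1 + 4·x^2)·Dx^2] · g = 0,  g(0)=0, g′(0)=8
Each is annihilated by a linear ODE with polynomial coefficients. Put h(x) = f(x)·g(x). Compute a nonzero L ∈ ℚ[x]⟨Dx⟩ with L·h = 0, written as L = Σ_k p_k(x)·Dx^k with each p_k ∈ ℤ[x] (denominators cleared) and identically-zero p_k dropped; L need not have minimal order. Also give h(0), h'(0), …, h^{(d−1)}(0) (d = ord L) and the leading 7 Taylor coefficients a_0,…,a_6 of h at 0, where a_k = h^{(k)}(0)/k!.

f: a_k = 0, 16, 0, -256/3, 0, 4096/5, 0, …
g: a_k = 0, 8, 0, -32/3, 0, 128/5, 0, …
Product ⇒ symmetric product L₀, ord ≤ 4.
L = (-1536·x - 51200·x^3 - 262144·x^5 + 655360·x^7 + 6291456·x^9)·Dx + (-80 - 6592·x^2 - 92160·x^4 - 229376·x^6 + 2293760·x^8 + 9437184·x^10)·Dx^2 + (-160·x - 4480·x^3 - 30720·x^5 + 69632·x^7 + 1310720·x^9 + 3145728·x^11)·Dx^3 + (-1 - 40·x^2 - 464·x^4 + 29696·x^8 + 163840·x^10 + 262144·x^12)·Dx^4  (order 4).
h: a_k = 0, 0, 128, 0, -2560/3, 0, 354304/45, …
ICs: h(0) = 0, h′(0) = 0, h′′(0) = 256, h′′′(0) = 0.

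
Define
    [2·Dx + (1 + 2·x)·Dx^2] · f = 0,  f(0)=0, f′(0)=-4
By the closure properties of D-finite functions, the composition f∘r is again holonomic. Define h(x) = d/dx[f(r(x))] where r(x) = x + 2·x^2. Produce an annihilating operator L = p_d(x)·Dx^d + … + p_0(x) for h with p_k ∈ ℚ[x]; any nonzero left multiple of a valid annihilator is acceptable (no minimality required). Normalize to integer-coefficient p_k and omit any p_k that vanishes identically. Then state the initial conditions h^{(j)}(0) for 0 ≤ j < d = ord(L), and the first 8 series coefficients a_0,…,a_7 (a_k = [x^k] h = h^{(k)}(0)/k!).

L = (-2 + 8·x + 16·x^2) + (1 + 6·x + 12·x^2 + 16·x^3)·Dx  (order 1).
h: a_k = -4, -8, 32, -32, -64, 256, -256, -512, …
ICs: h(0) = -4.

f: a_k = 0, -4, 4, -16/3, 8, -64/5, 64/3, -256/7, …
h₀=f(r): pull back L_f along r ⇒ L₀.
h₀' ⇒ L via d/dx closure of L₀.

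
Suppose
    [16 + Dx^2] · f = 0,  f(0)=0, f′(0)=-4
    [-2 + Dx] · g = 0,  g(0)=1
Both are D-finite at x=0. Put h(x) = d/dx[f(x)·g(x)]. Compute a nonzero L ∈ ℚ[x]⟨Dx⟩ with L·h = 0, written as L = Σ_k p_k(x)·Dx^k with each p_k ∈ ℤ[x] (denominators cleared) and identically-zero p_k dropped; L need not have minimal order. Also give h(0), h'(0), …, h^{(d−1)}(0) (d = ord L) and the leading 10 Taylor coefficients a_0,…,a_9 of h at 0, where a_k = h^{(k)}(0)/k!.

L = 20 - 4·Dx + Dx^2  (order 2).
h: a_k = -4, -16, 8, 64, 152/3, -352/15, -2224/45, -256/15, 2872/315, 24928/2835, …
ICs: h(0) = -4, h′(0) = -16.

f: a_k = 0, -4, 0, 32/3, 0, -128/15, 0, 1024/315, 0, -2048/2835, …
g: a_k = 1, 2, 2, 4/3, 2/3, 4/15, 4/45, 8/315, 2/315, 4/2835, …
Product ⇒ symmetric product L₀, ord ≤ 2.
Derive L from L₀ (diff closure).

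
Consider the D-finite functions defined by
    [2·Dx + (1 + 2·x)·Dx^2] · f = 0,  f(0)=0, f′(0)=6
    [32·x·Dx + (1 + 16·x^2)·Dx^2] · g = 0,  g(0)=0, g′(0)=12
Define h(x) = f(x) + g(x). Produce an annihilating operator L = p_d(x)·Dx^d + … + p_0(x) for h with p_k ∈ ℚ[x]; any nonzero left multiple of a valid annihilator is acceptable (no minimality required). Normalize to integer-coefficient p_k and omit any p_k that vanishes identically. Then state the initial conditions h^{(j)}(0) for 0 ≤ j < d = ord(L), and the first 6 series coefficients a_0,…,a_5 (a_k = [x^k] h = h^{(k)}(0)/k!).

f: a_k = 0, 6, -6, 8, -12, 96/5, …
g: a_k = 0, 12, 0, -64, 0, 3072/5, …
Sum ⇒ L₀ = lclm(L_f,L_g) in ℚ(x)⟨Dx⟩.
L = (-32 - 192·x + 1536·x^2 + 1024·x^3)·Dx + (-20 - 64·x + 576·x^2 + 3072·x^3 + 2048·x^4)·Dx^2 + (-1 + 14·x + 32·x^2 + 256·x^3 + 768·x^4 + 512·x^5)·Dx^3  (order 3).
h: a_k = 0, 18, -6, -56, -12, 3168/5, …
ICs: h(0) = 0, h′(0) = 18, h′′(0) = -12.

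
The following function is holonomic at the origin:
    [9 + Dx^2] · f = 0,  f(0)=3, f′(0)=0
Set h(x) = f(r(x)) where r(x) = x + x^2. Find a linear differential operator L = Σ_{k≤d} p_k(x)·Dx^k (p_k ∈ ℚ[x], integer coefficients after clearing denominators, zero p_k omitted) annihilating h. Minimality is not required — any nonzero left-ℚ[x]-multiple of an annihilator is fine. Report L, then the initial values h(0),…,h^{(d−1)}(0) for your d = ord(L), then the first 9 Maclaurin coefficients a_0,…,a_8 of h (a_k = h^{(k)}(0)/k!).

L = (9 + 54·x + 108·x^2 + 72·x^3) - 2·Dx + (1 + 2·x)·Dx^2  (order 2).
h: a_k = 3, 0, -27/2, -27, -27/8, 81/2, 4617/80, 891/40, -156573/4480, …
ICs: h(0) = 3, h′(0) = 0.

f: a_k = 3, 0, -27/2, 0, 81/8, 0, -243/80, 0, 2187/4480, …
Substitute x→r, Dx→(1/r')Dx; clear ⇒ L₀.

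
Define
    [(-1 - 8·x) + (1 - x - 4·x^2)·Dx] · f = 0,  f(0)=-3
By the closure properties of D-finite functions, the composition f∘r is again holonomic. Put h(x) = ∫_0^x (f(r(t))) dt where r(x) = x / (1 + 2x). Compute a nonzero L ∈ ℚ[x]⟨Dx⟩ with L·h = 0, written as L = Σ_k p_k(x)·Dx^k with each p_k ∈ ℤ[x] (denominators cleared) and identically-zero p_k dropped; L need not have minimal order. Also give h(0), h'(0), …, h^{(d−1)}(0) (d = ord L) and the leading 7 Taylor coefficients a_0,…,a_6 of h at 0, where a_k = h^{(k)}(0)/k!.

L = (1 + 10·x)·Dx + (-1 - 5·x - 4·x^2 + 4·x^3)·Dx^2  (order 2).
h: a_k = 0, -3, -3/2, -3, 21/4, -81/5, 95/2, …
ICs: h(0) = 0, h′(0) = -3.

f: a_k = -3, -3, -15, -27, -87, -195, -543, …
L₀ from L_f via x↦r, Dx↦r'^{-1}Dx.
h=∫h₀ ⇒ L = L₀·Dx.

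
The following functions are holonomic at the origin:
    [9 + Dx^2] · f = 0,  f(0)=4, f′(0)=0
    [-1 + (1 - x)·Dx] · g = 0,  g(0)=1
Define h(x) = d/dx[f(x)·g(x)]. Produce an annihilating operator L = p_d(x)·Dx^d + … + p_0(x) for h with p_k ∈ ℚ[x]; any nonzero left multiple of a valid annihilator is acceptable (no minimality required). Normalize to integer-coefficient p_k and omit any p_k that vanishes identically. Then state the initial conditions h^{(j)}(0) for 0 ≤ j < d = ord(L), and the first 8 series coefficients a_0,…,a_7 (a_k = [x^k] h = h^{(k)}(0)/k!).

L = (7 - 18·x + 9·x^2) + (-2 + 2·x)·Dx + (1 - 2·x + x^2)·Dx^2  (order 2).
h: a_k = 4, -28, -42, -2, -5/2, -273/10, -637/20, -4367/140, …
ICs: h(0) = 4, h′(0) = -28.

f: a_k = 4, 0, -18, 0, 27/2, 0, -81/20, 0, …
g: a_k = 1, 1, 1, 1, 1, 1, 1, 1, …
Product ⇒ symmetric product L₀, ord ≤ 2.
h₀' ⇒ L via d/dx closure of L₀.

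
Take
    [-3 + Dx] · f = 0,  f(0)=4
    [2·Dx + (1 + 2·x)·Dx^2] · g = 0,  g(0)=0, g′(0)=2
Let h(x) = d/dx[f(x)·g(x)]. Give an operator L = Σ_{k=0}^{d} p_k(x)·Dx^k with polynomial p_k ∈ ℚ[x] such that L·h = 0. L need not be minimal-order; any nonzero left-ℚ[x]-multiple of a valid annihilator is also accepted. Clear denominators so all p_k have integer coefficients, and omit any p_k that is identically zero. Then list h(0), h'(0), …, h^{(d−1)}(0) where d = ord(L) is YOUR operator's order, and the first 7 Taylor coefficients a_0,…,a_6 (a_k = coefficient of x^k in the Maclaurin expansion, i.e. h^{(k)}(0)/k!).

f: a_k = 4, 12, 18, 18, 27/2, 81/10, 81/20, …
g: a_k = 0, 2, -2, 8/3, -4, 32/5, -32/3, …
Sym-product of L_f,L_g gives L₀ (≤ ord 2).
h=h₀': d/dx-closure on L₀ ⇒ L.
L = (15 + 36·x + 108·x^2) + (-8 - 36·x - 72·x^2)·Dx + (1 + 8·x + 12·x^2)·Dx^2  (order 2).
h: a_k = 8, 32, 68, 64, 83, -4, 1137/10, …
ICs: h(0) = 8, h′(0) = 32.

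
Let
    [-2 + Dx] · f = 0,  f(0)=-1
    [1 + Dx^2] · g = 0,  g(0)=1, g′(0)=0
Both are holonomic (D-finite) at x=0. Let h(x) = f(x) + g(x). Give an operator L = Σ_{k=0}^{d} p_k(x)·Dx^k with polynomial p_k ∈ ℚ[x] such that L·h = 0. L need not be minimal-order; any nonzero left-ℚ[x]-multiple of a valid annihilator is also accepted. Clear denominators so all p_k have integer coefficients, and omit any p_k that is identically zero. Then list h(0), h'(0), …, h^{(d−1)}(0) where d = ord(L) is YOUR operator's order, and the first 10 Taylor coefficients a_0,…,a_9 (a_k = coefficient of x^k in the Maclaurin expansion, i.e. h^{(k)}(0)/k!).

L = -2 + Dx - 2·Dx^2 + Dx^3  (order 3).
h: a_k = 0, -2, -5/2, -4/3, -5/8, -4/15, -13/144, -8/315, -17/2688, -4/2835, …
ICs: h(0) = 0, h′(0) = -2, h′′(0) = -5.

f: a_k = -1, -2, -2, -4/3, -2/3, -4/15, -4/45, -8/315, -2/315, -4/2835, …
g: a_k = 1, 0, -1/2, 0, 1/24, 0, -1/720, 0, 1/40320, 0, …
Sum ⇒ L₀ = lclm(L_f,L_g) in ℚ(x)⟨Dx⟩.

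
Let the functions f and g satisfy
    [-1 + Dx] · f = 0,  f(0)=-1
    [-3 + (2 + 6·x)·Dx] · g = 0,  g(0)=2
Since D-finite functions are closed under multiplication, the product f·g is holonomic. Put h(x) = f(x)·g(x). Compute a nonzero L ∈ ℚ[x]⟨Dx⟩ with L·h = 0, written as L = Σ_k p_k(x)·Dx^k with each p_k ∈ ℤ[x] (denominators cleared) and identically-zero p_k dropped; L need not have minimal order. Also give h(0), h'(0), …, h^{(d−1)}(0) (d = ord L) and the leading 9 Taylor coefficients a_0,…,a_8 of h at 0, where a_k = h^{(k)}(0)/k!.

f: a_k = -1, -1, -1/2, -1/6, -1/24, -1/120, -1/720, -1/5040, -1/40320, …
g: a_k = 2, 3, -9/4, 27/8, -405/64, 1701/128, -15309/512, 72171/1024, -2814669/16384, …
L₀ := L_f ⊗_s L_g (sym. prod.), ord ≤ 1.
L = (-5 - 6·x) + (2 + 6·x)·Dx  (order 1).
h: a_k = -2, -5, -7/4, -71/24, 671/192, -16157/1920, 88837/4608, -14933039/322560, 589833983/5160960, …
ICs: h(0) = -2.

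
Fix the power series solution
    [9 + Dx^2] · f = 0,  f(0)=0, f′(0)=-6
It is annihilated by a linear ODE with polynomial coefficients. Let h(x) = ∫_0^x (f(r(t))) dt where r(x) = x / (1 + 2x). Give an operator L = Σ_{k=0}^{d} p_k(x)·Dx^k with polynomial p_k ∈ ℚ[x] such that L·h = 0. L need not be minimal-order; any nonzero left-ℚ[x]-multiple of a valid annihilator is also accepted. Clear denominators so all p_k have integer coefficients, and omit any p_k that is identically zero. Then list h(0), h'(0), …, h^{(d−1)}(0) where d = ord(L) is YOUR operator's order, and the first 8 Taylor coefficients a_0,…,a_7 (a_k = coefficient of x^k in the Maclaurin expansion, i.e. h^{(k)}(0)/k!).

L = 9·Dx + (4 + 24·x + 48·x^2 + 32·x^3)·Dx^2 + (1 + 8·x + 24·x^2 + 32·x^3 + 16·x^4)·Dx^3  (order 3).
h: a_k = 0, 0, -3, 4, -15/4, -6/5, 773/40, -975/14, …
ICs: h(0) = 0, h′(0) = 0, h′′(0) = -6.

f: a_k = 0, -6, 0, 9, 0, -81/20, 0, 243/280, …
L₀ from L_f via x↦r, Dx↦r'^{-1}Dx.
h=∫h₀ ⇒ L = L₀·Dx.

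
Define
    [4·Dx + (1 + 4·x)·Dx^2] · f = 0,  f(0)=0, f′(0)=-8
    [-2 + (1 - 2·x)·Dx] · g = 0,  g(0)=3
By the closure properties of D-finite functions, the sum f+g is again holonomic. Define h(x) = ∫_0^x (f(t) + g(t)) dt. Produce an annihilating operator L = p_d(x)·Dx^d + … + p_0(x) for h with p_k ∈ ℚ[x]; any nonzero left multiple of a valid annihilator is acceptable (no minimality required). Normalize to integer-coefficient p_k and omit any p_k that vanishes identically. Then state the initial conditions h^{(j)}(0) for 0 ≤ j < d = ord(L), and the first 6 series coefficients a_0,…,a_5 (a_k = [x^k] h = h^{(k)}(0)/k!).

f: a_k = 0, -8, 16, -128/3, 128, -2048/5, …
g: a_k = 3, 6, 12, 24, 48, 96, …
h₀=f+g: left-lcm gives L₀, ord ≤ 3.
h=∫h₀ ⇒ L = L₀·Dx.
L = (-28 - 16·x)·Dx^2 + (1 - 40·x - 32·x^2)·Dx^3 + (1 + 3·x - 6·x^2 - 8·x^3)·Dx^4  (order 4).
h: a_k = 0, 3, -1, 28/3, -14/3, 176/5, …
ICs: h(0) = 0, h′(0) = 3, h′′(0) = -2, h′′′(0) = 56.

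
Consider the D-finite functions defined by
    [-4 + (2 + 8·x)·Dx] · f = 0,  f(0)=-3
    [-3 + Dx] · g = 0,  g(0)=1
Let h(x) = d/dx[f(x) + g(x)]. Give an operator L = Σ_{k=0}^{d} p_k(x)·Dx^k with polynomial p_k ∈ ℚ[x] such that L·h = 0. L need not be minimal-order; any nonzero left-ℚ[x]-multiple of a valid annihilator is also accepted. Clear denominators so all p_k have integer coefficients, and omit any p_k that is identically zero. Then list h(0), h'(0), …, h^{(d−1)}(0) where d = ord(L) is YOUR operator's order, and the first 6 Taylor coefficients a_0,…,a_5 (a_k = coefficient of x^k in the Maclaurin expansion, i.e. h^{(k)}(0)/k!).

f: a_k = -3, -6, 6, -12, 30, -84, …
g: a_k = 1, 3, 9/2, 9/2, 27/8, 81/40, …
f+g: L₀ = lclm(L_f,L_g), ord ≤ 1+1.
Differentiate: ansatz ord ≤ ord L₀ ⇒ L.
L = (-54 - 72·x) + (3 - 72·x - 144·x^2)·Dx + (5 + 32·x + 48·x^2)·Dx^2  (order 2).
h: a_k = -3, 21, -45/2, 267/2, -3279/8, 60723/40, …
ICs: h(0) = -3, h′(0) = 21.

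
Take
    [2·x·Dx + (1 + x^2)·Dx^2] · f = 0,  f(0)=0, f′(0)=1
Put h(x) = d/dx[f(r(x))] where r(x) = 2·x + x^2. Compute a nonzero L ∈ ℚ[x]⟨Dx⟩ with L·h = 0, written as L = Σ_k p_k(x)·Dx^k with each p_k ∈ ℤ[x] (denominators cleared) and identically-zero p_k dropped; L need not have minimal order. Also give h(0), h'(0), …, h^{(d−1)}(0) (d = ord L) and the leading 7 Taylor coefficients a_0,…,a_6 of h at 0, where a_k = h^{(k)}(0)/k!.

L = (-1 + 8·x + 16·x^2 + 12·x^3 + 3·x^4) + (1 + x + 4·x^2 + 8·x^3 + 5·x^4 + x^5)·Dx  (order 1).
h: a_k = 2, 2, -8, -16, 22, 94, -16, …
ICs: h(0) = 2.

f: a_k = 0, 1, 0, -1/3, 0, 1/5, 0, …
h₀=f(r): pull back L_f along r ⇒ L₀.
Derive L from L₀ (diff closure).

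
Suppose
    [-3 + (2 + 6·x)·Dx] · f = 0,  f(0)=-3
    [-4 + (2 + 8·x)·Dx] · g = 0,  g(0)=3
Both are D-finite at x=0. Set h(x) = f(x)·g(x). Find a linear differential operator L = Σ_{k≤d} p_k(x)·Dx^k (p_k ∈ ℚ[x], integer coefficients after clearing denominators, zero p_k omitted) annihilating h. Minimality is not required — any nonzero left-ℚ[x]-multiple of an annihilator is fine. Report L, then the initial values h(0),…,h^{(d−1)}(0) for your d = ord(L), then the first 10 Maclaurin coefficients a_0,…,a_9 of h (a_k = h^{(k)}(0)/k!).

L = (-7 - 24·x) + (2 + 14·x + 24·x^2)·Dx  (order 1).
h: a_k = -9, -63/2, 9/8, -63/16, 1773/128, -12537/256, 178173/1024, -1272159/2048, 73004949/32768, -526051701/65536, …
ICs: h(0) = -9.

f: a_k = -3, -9/2, 27/8, -81/16, 1215/128, -5103/256, 45927/1024, -216513/2048, 8444007/32768, -42220035/65536, …
g: a_k = 3, 6, -6, 12, -30, 84, -252, 792, -2574, 8580, …
h₀=f·g: eliminate ⇒ L₀, order ≤ 1·1.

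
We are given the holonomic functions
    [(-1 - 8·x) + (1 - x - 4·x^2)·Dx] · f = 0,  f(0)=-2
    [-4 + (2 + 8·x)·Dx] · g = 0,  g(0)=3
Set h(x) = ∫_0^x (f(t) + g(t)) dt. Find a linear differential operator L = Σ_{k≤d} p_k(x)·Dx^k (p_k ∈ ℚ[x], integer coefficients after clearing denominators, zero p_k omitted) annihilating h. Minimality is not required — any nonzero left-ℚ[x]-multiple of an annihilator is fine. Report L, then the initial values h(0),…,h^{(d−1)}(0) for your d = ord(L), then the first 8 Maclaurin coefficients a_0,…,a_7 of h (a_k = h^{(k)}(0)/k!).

L = (-24 - 156·x - 336·x^2 - 640·x^3)·Dx + (14 + 96·x + 420·x^2 + 1184·x^3 + 1600·x^4)·Dx^2 + (1 - 11·x - 90·x^2 - 24·x^3 + 544·x^4 + 640·x^5)·Dx^3  (order 3).
h: a_k = 0, 1, 2, -16/3, -3/2, -88/5, -23/3, -614/7, …
ICs: h(0) = 0, h′(0) = 1, h′′(0) = 4.

f: a_k = -2, -2, -10, -18, -58, -130, -362, -882, …
g: a_k = 3, 6, -6, 12, -30, 84, -252, 792, …
Weyl lclm of L_f,L_g ⇒ L₀ (ord ≤ 2).
h=∫h₀ ⇒ L = L₀·Dx.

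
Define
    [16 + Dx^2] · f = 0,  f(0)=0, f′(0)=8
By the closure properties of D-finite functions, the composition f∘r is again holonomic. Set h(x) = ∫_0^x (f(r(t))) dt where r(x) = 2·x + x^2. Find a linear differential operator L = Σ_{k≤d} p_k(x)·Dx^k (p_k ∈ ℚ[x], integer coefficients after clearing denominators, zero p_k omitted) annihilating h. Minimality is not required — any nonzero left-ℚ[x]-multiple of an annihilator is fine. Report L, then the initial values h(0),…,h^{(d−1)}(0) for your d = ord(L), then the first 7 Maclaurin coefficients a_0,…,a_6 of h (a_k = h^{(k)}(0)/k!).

L = (64 + 192·x + 192·x^2 + 64·x^3)·Dx - Dx^2 + (1 + x)·Dx^3  (order 3).
h: a_k = 0, 0, 8, 8/3, -128/3, -256/5, 3136/45, …
ICs: h(0) = 0, h′(0) = 0, h′′(0) = 16.

f: a_k = 0, 8, 0, -64/3, 0, 256/15, 0, …
L₀ from L_f via x↦r, Dx↦r'^{-1}Dx.
h=∫h₀ ⇒ L = L₀·Dx.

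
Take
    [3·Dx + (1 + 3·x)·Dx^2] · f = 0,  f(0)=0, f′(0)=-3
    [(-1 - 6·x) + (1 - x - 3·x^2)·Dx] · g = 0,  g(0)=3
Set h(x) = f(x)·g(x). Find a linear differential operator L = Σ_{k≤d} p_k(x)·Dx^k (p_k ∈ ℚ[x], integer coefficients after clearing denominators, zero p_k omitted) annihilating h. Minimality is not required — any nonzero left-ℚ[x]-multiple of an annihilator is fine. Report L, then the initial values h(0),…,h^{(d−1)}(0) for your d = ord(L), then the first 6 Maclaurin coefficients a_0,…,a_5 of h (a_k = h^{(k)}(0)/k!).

f: a_k = 0, -3, 9/2, -9, 81/4, -243/5, …
g: a_k = 3, 3, 12, 21, 57, 120, …
L₀ := L_f ⊗_s L_g (sym. prod.), ord ≤ 2.
L = (9 + 36·x) + (-1 + 21·x + 45·x^2)·Dx + (-1 - 2·x + 6·x^2 + 9·x^3)·Dx^2  (order 2).
h: a_k = 0, -9, 9/2, -99/2, 99/4, -5391/20, …
ICs: h(0) = 0, h′(0) = -9.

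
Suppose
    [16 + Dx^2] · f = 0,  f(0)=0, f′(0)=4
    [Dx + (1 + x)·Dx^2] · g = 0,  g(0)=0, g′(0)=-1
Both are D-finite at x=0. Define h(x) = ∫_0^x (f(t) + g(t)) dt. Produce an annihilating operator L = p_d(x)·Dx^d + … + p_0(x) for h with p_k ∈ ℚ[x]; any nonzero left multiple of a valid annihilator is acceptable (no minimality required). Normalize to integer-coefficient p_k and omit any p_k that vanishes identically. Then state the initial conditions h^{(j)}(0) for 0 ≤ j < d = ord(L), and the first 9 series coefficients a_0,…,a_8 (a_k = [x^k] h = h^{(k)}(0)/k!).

L = (176 + 256·x + 128·x^2)·Dx^2 + (144 + 400·x + 384·x^2 + 128·x^3)·Dx^3 + (11 + 16·x + 8·x^2)·Dx^4 + (9 + 25·x + 24·x^2 + 8·x^3)·Dx^5  (order 5).
h: a_k = 0, 0, 3/2, 1/6, -11/4, 1/20, 25/18, 1/42, -1069/2520, …
ICs: h(0) = 0, h′(0) = 0, h′′(0) = 3, h′′′(0) = 1, h′′′′(0) = -66.

f: a_k = 0, 4, 0, -32/3, 0, 128/15, 0, -1024/315, 0, …
g: a_k = 0, -1, 1/2, -1/3, 1/4, -1/5, 1/6, -1/7, 1/8, …
Sum ⇒ L₀ = lclm(L_f,L_g) in ℚ(x)⟨Dx⟩.
Integrate: L := L₀·Dx.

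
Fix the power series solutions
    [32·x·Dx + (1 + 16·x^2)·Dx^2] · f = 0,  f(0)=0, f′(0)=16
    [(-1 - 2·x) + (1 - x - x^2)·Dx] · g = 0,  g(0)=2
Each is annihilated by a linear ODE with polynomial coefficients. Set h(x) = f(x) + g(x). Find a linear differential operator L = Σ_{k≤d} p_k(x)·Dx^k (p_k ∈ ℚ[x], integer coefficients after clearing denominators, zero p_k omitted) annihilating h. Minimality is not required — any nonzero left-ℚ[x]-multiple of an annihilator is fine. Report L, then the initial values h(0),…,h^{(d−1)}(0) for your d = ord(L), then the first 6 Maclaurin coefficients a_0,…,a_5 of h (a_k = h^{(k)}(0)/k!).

L = (64 - 256·x - 3904·x^2 - 6912·x^3 - 9696·x^4 - 1536·x^6)·Dx + (-25 - 24·x + 542·x^2 - 780·x^3 - 6800·x^4 - 6560·x^5 - 768·x^6 - 1536·x^7)·Dx^2 + (2 + 17·x + 62·x^2 + 202·x^3 + 445·x^4 - 1136·x^5 - 576·x^6 - 256·x^7 - 256·x^8)·Dx^3  (order 3).
h: a_k = 2, 18, 4, -238/3, 10, 4176/5, …
ICs: h(0) = 2, h′(0) = 18, h′′(0) = 8.

f: a_k = 0, 16, 0, -256/3, 0, 4096/5, …
g: a_k = 2, 2, 4, 6, 10, 16, …
Sum ⇒ L₀ = lclm(L_f,L_g) in ℚ(x)⟨Dx⟩.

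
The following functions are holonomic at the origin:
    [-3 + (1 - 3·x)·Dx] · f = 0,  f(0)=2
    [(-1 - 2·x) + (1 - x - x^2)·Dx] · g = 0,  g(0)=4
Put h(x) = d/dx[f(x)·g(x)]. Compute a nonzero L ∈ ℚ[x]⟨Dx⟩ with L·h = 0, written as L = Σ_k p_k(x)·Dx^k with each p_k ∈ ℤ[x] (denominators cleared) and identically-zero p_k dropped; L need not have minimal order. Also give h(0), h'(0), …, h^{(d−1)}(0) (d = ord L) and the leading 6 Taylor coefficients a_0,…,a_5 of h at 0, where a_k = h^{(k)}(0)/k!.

f: a_k = 2, 6, 18, 54, 162, 486, …
g: a_k = 4, 4, 8, 12, 20, 32, …
L₀ := L_f ⊗_s L_g (sym. prod.), ord ≤ 1.
Derive L from L₀ (diff closure).
L = (28 - 66·x - 48·x^2 + 96·x^3 + 108·x^4) + (-4 + 20·x - 15·x^2 - 40·x^3 + 30·x^4 + 27·x^5)·Dx  (order 1).
h: a_k = 32, 224, 1080, 4480, 17120, 62256, …
ICs: h(0) = 32.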